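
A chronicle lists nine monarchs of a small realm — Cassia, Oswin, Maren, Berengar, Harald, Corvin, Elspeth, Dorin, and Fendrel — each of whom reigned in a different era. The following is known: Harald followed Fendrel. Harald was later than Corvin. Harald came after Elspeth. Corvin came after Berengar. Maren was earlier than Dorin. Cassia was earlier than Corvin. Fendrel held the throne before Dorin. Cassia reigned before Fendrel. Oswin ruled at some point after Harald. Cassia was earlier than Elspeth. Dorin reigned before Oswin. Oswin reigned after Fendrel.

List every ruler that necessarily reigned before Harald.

Berengar, Cassia, Corvin, Elspeth, Fendrel

Directly stated before Harald: Corvin, Elspeth, and Fendrel.
Berengar reaches Harald via Berengar → Corvin → Harald.
Cassia reaches Harald via Cassia → Corvin → Harald.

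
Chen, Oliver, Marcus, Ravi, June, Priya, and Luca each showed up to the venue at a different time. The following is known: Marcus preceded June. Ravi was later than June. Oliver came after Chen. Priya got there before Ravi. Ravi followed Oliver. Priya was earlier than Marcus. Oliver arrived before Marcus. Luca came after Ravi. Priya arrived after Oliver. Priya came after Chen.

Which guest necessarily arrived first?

Chen has a chain of constraints placing them before every other guest, so Chen must be first.

Chen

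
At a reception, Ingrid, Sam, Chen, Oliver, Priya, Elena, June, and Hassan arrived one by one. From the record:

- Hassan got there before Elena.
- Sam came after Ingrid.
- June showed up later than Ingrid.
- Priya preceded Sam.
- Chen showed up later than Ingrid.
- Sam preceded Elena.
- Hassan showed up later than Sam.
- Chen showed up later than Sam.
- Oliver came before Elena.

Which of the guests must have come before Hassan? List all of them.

Directly stated before Hassan: Sam.
Ingrid reaches Hassan via Ingrid → Sam → Hassan.
Priya reaches Hassan via Priya → Sam → Hassan.
No chain forces June (or any of the others) ahead of Hassan.

Ingrid, Priya, Sam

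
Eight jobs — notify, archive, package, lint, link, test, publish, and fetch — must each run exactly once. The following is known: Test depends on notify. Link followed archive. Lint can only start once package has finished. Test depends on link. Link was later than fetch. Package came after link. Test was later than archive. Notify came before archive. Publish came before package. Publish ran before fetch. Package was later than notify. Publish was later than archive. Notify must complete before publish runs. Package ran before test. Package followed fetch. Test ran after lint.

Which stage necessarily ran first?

notify

Notify has a chain of constraints placing it before every other stage, so notify must be first.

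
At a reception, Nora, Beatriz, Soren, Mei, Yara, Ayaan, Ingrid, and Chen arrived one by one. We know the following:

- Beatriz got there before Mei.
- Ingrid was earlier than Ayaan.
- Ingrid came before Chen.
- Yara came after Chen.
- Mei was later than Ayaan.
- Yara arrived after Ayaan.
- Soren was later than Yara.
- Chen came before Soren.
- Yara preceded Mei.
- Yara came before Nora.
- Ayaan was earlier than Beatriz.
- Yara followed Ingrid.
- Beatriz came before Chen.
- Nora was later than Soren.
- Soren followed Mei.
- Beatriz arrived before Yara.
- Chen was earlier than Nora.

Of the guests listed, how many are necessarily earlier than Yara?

Directly stated before Yara: Ayaan, Beatriz, Chen, and Ingrid.
No chain forces Mei (or any of the others) ahead of Yara.
That's Ayaan, Beatriz, Chen, and Ingrid — 4 in all.

4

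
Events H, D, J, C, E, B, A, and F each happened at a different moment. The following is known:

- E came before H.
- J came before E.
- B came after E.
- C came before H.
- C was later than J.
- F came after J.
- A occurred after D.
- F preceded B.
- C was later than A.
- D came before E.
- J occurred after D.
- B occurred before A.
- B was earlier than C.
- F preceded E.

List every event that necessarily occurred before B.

Directly stated before B: E and F.
D reaches B via D → E → B.
J reaches B via J → E → B.

D, E, F, J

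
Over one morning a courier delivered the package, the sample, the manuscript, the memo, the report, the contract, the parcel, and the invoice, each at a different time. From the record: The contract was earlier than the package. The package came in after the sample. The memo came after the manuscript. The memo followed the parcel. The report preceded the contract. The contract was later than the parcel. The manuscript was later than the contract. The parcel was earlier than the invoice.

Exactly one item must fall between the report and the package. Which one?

the contract

Tracing the constraints gives the report → the contract → the package, so the contract sits after the report and before the package.
No other item is forced both after the report and before the package.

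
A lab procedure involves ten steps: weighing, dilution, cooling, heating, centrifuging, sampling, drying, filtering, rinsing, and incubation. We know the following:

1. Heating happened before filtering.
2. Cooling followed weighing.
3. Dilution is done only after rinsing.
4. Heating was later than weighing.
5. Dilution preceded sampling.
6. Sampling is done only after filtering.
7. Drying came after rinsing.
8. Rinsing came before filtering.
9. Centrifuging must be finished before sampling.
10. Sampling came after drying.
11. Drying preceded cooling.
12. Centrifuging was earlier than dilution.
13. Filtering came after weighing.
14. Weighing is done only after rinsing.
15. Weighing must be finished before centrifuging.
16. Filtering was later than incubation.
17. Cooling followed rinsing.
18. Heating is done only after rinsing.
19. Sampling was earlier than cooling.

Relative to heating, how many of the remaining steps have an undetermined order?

4

Forced before heating: rinsing and weighing; forced after heating: cooling, filtering, and sampling.
That leaves centrifuging, dilution, drying, and incubation with no forced order relative to heating — 4.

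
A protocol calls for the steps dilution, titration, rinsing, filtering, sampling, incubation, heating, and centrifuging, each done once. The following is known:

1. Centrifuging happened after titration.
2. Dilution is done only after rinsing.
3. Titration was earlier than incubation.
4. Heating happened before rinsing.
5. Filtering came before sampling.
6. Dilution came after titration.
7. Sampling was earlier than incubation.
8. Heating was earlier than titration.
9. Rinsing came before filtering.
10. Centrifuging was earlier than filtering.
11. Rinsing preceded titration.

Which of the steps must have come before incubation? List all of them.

centrifuging, filtering, heating, rinsing, sampling, titration

Directly stated before incubation: sampling and titration.
Centrifuging reaches incubation via centrifuging → filtering → sampling → incubation.
Filtering reaches incubation via filtering → sampling → incubation.
Heating reaches incubation via heating → titration → incubation.
Likewise rinsing reaches incubation by chaining the stated constraints.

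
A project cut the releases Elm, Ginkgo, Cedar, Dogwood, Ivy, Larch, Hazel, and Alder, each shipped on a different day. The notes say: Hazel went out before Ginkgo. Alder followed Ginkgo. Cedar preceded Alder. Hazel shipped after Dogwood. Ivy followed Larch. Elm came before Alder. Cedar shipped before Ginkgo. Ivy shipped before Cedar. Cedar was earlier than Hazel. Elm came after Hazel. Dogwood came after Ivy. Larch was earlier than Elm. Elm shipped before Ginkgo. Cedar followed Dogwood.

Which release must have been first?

Larch has a chain of constraints placing it before every other release, so Larch must be first.

Larch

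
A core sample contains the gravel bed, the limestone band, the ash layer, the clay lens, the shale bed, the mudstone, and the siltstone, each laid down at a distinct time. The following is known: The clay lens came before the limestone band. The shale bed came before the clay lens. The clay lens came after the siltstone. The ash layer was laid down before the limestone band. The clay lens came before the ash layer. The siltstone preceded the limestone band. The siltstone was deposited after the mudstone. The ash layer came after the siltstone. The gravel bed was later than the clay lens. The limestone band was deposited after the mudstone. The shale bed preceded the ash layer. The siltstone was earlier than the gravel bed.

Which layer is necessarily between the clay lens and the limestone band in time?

the ash layer

Tracing the constraints gives the clay lens → the ash layer → the limestone band, so the ash layer sits after the clay lens and before the limestone band.
No other layer is forced both after the clay lens and before the limestone band.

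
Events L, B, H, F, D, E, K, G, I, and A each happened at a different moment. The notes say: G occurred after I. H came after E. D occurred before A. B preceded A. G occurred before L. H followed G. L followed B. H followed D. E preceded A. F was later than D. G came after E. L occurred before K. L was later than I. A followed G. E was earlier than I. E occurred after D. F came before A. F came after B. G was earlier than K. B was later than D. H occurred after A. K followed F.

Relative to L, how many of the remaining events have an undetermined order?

3

Forced before L: B, D, E, G, and I; forced after L: K.
That leaves A, F, and H with no forced order relative to L — 3.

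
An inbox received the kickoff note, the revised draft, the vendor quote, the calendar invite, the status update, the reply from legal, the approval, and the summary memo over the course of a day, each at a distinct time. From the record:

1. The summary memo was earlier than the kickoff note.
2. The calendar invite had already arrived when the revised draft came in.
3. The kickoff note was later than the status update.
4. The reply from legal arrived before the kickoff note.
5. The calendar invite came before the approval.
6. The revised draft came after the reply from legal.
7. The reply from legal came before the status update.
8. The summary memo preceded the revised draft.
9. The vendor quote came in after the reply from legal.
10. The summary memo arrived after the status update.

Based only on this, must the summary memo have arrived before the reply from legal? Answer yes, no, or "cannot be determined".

Tracing the constraints gives the reply from legal → the status update → the summary memo, so the reply from legal must come before the summary memo.
That means the summary memo cannot be before the reply from legal.

no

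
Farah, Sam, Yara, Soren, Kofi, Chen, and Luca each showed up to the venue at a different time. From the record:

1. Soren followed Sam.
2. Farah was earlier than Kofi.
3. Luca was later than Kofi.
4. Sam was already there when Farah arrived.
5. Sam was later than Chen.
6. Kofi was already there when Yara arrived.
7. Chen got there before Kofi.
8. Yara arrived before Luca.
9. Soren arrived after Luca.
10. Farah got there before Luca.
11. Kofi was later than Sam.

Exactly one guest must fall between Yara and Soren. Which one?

Luca

Tracing the constraints gives Yara → Luca → Soren, so Luca sits after Yara and before Soren.
No other guest is forced both after Yara and before Soren.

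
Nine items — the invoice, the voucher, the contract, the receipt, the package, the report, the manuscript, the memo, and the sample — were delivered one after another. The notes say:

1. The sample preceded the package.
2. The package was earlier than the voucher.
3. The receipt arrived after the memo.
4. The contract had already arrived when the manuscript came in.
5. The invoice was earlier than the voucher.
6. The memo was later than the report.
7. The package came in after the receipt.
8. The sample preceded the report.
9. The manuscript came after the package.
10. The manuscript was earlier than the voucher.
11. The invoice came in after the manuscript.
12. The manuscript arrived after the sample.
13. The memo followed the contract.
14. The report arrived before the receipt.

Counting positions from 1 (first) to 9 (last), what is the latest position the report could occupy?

3

The report must come before the invoice, the manuscript, the memo, the package, the receipt, and the voucher — 6 items forced after it.
Everything else can be placed before the report in some valid order, so the report can sit as late as position 9 − 6 = 3.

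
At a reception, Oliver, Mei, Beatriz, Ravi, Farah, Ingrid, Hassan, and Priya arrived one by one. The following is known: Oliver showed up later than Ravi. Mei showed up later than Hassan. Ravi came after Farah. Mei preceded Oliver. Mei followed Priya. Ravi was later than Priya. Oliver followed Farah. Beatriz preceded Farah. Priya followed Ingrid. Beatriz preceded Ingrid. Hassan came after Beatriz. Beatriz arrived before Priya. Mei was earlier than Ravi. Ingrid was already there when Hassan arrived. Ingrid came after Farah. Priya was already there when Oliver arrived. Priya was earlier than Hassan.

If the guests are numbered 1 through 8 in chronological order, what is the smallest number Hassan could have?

Beatriz, Farah, Ingrid, and Priya must all come before Hassan — 4 forced predecessors.
Nothing else is forced ahead of Hassan, so their earliest slot is position 4 + 1 = 5.

5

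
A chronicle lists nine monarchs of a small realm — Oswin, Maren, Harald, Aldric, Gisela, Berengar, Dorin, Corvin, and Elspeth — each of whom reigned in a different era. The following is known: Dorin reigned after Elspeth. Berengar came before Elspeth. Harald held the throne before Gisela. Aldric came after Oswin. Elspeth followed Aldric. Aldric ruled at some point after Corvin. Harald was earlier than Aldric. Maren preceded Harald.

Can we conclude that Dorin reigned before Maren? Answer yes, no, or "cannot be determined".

Tracing the constraints gives Maren → Harald → Aldric → Elspeth → Dorin, so Maren must come before Dorin.
That means Dorin cannot be before Maren.

no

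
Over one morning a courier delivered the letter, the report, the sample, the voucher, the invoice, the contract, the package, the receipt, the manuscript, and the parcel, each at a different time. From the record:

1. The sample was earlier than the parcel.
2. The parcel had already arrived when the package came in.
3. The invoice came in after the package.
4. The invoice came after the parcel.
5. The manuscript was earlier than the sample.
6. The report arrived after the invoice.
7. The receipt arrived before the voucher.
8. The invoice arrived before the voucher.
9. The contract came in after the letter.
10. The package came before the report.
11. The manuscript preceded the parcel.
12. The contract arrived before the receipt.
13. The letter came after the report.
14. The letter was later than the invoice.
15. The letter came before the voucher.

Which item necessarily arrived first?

The manuscript has a chain of constraints placing it before every other item, so the manuscript must be first.

the manuscript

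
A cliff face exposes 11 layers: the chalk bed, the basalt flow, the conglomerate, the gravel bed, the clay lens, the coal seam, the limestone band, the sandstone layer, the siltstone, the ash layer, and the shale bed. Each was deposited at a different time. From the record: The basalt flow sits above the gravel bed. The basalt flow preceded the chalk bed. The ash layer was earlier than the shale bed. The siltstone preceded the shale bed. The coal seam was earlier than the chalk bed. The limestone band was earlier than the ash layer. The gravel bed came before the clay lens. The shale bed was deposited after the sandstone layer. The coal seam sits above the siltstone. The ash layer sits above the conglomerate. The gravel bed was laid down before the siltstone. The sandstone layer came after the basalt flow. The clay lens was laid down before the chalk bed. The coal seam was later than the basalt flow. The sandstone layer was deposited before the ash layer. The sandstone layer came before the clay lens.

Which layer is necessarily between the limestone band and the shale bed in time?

the ash layer

Tracing the constraints gives the limestone band → the ash layer → the shale bed, so the ash layer sits after the limestone band and before the shale bed.
No other layer is forced both after the limestone band and before the shale bed.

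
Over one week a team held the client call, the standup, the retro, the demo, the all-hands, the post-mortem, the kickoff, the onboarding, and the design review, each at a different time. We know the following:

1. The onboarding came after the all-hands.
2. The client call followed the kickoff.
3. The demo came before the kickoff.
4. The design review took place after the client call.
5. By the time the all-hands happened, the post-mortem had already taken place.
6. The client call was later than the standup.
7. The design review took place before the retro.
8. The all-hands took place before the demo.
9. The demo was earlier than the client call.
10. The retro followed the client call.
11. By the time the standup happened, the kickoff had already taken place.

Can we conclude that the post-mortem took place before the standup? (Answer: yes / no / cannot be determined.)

Chain the constraints: the post-mortem → the all-hands → the demo → the kickoff → the standup. Each link is directly stated, so the post-mortem comes before the standup.

yes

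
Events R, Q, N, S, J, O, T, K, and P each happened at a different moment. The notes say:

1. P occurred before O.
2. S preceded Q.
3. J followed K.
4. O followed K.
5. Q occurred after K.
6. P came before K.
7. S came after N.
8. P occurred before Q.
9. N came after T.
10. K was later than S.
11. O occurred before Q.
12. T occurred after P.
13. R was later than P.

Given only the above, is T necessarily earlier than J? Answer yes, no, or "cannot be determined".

Chain the constraints: T → N → S → K → J. Each link is directly stated, so T comes before J.

yes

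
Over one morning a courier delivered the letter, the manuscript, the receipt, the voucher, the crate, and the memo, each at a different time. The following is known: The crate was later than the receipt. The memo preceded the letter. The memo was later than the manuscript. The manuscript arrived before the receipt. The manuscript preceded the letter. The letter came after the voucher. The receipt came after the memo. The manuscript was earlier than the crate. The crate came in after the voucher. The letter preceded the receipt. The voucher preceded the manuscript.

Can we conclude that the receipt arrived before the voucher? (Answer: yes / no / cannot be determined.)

no

Tracing the constraints gives the voucher → the letter → the receipt, so the voucher must come before the receipt.
That means the receipt cannot be before the voucher.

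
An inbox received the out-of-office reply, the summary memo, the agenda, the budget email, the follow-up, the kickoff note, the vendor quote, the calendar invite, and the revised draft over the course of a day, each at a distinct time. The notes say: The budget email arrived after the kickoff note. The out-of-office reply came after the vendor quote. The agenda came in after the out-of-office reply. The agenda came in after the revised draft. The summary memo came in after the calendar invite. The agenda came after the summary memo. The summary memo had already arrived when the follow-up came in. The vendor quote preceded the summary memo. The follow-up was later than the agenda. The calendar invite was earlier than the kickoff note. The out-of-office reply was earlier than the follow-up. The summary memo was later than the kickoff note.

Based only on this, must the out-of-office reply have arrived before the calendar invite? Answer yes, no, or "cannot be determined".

cannot be determined

No chain of stated constraints runs from the out-of-office reply to the calendar invite, and none runs from the calendar invite to the out-of-office reply either.
So the relative order of the out-of-office reply and the calendar invite is not fixed by the given facts.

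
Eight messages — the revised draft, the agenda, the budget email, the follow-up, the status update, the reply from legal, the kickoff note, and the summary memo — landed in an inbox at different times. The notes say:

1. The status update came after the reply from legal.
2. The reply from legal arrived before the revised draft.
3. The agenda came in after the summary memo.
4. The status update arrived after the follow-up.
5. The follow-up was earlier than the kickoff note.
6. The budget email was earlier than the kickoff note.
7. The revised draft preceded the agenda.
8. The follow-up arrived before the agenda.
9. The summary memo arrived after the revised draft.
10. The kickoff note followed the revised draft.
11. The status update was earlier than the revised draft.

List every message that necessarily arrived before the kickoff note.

Directly stated before the kickoff note: the budget email, the follow-up, and the revised draft.
The reply from legal reaches the kickoff note via the reply from legal → the revised draft → the kickoff note.
The status update reaches the kickoff note via the status update → the revised draft → the kickoff note.

the budget email, the follow-up, the reply from legal, the revised draft, the status update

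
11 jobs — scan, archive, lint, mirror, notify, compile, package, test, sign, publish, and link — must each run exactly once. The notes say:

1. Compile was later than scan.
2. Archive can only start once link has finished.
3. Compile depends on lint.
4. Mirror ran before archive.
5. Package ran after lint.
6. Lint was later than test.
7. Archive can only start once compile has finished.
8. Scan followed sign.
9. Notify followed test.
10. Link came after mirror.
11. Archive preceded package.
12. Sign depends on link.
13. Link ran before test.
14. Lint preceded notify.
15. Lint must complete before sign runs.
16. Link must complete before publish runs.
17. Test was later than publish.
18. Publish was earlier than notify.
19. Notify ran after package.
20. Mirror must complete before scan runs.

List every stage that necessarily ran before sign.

Directly stated before sign: link and lint.
Mirror reaches sign via mirror → link → sign.
Publish reaches sign via publish → test → lint → sign.
Test reaches sign via test → lint → sign.
No chain forces package (or any of the others) ahead of sign.

link, lint, mirror, publish, test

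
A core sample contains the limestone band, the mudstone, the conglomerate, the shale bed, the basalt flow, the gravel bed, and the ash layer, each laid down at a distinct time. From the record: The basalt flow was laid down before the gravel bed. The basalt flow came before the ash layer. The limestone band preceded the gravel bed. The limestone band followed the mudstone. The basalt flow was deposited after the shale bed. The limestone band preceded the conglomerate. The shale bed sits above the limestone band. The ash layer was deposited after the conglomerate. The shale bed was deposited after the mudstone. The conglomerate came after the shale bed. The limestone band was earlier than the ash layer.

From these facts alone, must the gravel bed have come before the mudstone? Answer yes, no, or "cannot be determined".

Tracing the constraints gives the mudstone → the limestone band → the gravel bed, so the mudstone must come before the gravel bed.
That means the gravel bed cannot be before the mudstone.

no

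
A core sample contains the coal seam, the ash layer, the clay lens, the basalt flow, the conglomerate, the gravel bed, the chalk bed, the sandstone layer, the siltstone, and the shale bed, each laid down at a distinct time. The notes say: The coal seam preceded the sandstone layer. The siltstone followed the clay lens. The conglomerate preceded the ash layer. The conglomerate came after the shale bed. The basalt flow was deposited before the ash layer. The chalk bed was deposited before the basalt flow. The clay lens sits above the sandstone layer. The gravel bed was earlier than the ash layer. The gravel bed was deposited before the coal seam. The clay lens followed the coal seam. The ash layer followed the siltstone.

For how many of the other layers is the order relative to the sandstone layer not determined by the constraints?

4

Forced before the sandstone layer: the coal seam and the gravel bed; forced after the sandstone layer: the ash layer, the clay lens, and the siltstone.
That leaves the basalt flow, the chalk bed, the conglomerate, and the shale bed with no forced order relative to the sandstone layer — 4.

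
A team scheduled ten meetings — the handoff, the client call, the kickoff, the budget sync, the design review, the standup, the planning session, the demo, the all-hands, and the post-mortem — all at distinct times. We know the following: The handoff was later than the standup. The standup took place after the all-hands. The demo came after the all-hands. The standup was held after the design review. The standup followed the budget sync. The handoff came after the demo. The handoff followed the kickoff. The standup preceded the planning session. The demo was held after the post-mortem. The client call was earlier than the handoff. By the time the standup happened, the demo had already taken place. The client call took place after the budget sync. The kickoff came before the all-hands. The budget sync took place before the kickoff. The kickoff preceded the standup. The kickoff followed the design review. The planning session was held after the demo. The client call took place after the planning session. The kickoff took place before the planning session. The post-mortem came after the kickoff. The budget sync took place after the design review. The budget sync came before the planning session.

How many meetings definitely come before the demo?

Directly stated before the demo: the all-hands and the post-mortem.
The budget sync reaches the demo via the budget sync → the kickoff → the post-mortem → the demo.
The design review reaches the demo via the design review → the kickoff → the post-mortem → the demo.
The kickoff reaches the demo via the kickoff → the post-mortem → the demo.
No chain forces the handoff (or any of the others) ahead of the demo.
That's the all-hands, the budget sync, the design review, the kickoff, and the post-mortem — 5 in all.

5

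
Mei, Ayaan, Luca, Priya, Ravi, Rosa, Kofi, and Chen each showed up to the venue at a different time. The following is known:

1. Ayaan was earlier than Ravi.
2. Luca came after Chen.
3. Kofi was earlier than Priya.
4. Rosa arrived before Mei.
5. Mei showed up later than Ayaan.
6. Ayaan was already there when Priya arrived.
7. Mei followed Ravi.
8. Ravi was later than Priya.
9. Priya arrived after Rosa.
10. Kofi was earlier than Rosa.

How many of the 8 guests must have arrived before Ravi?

Directly stated before Ravi: Ayaan and Priya.
Kofi reaches Ravi via Kofi → Priya → Ravi.
Rosa reaches Ravi via Rosa → Priya → Ravi.
That's Ayaan, Kofi, Priya, and Rosa — 4 in all.

4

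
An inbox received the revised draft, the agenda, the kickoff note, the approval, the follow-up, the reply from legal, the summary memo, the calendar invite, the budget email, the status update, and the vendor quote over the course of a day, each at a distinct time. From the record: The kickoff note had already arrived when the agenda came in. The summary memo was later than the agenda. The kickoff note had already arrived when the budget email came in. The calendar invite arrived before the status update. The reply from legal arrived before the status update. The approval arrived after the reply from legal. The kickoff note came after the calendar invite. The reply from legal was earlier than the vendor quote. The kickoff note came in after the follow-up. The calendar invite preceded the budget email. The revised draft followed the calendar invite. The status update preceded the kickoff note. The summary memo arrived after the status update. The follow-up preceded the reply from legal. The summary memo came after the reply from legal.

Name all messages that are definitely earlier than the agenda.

the calendar invite, the follow-up, the kickoff note, the reply from legal, the status update

Directly stated before the agenda: the kickoff note.
The calendar invite reaches the agenda via the calendar invite → the kickoff note → the agenda.
The follow-up reaches the agenda via the follow-up → the kickoff note → the agenda.
The reply from legal reaches the agenda via the reply from legal → the status update → the kickoff note → the agenda.
Likewise the status update reaches the agenda by chaining the stated constraints.
No chain forces the budget email (or any of the others) ahead of the agenda.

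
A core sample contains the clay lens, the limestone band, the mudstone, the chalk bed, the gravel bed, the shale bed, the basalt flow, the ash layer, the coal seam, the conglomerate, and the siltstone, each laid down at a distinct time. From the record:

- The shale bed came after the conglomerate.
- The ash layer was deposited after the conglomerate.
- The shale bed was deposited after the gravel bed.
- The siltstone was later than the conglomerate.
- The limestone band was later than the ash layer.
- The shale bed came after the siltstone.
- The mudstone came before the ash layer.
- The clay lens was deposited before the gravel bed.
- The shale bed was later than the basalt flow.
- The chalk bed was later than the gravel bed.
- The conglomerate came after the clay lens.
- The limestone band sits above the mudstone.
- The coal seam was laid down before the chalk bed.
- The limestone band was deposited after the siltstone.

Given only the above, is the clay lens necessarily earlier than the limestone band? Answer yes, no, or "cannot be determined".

Chain the constraints: the clay lens → the conglomerate → the siltstone → the limestone band. Each link is directly stated, so the clay lens comes before the limestone band.

yes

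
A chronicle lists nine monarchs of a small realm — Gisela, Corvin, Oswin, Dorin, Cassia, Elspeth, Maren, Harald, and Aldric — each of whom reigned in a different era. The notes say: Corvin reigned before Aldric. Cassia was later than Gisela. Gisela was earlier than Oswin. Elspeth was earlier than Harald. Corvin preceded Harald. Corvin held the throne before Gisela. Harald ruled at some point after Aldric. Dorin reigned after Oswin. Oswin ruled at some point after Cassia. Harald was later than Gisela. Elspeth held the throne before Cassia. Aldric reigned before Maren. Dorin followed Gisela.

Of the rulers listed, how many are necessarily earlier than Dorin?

5

Directly stated before Dorin: Gisela and Oswin.
Cassia reaches Dorin via Cassia → Oswin → Dorin.
Corvin reaches Dorin via Corvin → Gisela → Dorin.
Elspeth reaches Dorin via Elspeth → Cassia → Oswin → Dorin.
That's Cassia, Corvin, Elspeth, Gisela, and Oswin — 5 in all.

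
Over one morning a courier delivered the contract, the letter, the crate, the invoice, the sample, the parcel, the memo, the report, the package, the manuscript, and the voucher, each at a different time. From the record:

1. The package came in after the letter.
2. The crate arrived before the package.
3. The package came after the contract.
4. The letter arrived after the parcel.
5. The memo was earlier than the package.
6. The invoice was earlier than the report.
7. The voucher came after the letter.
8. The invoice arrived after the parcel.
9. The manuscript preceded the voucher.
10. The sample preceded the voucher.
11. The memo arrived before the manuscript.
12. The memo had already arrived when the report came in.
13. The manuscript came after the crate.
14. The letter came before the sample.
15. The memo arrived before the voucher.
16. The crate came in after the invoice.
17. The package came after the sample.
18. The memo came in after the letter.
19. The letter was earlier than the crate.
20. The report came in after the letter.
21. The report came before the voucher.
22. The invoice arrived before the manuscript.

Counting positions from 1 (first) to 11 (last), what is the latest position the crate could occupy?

8

The crate must come before the manuscript, the package, and the voucher — 3 items forced after it.
Everything else can be placed before the crate in some valid order, so the crate can sit as late as position 11 − 3 = 8.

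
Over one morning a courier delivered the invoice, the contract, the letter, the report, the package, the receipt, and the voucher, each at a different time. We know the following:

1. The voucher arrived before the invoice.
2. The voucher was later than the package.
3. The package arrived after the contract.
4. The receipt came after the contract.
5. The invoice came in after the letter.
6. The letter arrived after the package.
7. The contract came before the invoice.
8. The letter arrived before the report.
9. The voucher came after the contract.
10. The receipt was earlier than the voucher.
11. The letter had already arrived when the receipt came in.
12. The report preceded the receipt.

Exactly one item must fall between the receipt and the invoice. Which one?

the voucher

Tracing the constraints gives the receipt → the voucher → the invoice, so the voucher sits after the receipt and before the invoice.
No other item is forced both after the receipt and before the invoice.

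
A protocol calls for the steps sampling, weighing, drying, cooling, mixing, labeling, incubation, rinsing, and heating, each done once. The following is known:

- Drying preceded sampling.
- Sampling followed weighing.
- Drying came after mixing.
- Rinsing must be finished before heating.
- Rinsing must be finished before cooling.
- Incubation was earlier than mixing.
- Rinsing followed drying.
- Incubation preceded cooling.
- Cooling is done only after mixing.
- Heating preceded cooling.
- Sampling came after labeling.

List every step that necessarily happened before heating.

Directly stated before heating: rinsing.
Drying reaches heating via drying → rinsing → heating.
Incubation reaches heating via incubation → mixing → drying → rinsing → heating.
Mixing reaches heating via mixing → drying → rinsing → heating.

drying, incubation, mixing, rinsing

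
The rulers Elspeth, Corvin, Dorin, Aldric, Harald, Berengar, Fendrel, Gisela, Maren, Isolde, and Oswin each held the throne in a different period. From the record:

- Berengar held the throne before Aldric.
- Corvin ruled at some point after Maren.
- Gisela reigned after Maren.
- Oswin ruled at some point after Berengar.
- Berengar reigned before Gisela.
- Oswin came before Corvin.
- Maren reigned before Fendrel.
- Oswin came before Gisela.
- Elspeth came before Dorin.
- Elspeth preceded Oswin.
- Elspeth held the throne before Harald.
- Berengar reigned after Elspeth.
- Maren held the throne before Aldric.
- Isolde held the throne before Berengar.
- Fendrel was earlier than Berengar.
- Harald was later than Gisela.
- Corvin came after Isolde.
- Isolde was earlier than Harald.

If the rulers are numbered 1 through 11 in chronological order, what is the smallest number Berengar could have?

Elspeth, Fendrel, Isolde, and Maren must all come before Berengar — 4 forced predecessors.
Nothing else is forced ahead of Berengar, so their earliest slot is position 4 + 1 = 5.

5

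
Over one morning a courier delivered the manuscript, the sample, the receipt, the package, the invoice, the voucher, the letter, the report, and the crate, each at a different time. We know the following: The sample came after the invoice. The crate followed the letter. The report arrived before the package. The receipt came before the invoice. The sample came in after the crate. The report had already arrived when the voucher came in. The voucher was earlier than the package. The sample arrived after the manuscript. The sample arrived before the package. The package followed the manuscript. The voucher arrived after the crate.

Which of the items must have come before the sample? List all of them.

Directly stated before the sample: the crate, the invoice, and the manuscript.
The letter reaches the sample via the letter → the crate → the sample.
The receipt reaches the sample via the receipt → the invoice → the sample.

the crate, the invoice, the letter, the manuscript, the receipt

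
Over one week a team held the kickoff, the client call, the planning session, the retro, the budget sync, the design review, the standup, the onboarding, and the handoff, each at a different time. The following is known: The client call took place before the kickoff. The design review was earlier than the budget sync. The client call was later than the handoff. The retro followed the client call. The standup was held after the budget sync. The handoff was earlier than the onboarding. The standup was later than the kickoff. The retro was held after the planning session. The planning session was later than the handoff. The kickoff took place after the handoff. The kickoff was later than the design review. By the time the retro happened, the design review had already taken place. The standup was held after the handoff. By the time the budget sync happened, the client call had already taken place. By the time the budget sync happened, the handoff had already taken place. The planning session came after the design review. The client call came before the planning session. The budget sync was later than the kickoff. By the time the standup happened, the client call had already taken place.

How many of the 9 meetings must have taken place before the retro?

4

Directly stated before the retro: the client call, the design review, and the planning session.
The handoff reaches the retro via the handoff → the client call → the retro.
No chain forces the kickoff (or any of the others) ahead of the retro.
That's the client call, the design review, the handoff, and the planning session — 4 in all.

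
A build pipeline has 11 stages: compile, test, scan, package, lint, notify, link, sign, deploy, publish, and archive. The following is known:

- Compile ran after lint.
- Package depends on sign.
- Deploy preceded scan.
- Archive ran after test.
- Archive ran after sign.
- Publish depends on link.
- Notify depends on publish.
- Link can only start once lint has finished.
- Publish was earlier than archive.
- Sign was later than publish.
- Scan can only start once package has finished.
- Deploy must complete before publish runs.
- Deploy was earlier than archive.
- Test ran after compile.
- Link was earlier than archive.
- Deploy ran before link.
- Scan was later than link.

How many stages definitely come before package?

5

Directly stated before package: sign.
Deploy reaches package via deploy → publish → sign → package.
Link reaches package via link → publish → sign → package.
Lint reaches package via lint → link → publish → sign → package.
Likewise publish reaches package by chaining the stated constraints.
No chain forces scan (or any of the others) ahead of package.
That's deploy, link, lint, publish, and sign — 5 in all.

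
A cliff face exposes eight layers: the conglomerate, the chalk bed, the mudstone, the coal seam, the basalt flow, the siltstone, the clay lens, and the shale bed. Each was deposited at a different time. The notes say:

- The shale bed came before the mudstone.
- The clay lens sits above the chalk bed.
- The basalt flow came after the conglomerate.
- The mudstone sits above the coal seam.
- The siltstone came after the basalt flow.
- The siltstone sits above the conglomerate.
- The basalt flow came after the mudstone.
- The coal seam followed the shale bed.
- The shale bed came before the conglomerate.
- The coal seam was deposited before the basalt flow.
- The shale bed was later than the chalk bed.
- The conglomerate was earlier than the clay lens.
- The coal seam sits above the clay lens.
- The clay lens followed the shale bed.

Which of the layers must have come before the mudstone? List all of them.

the chalk bed, the clay lens, the coal seam, the conglomerate, the shale bed

Directly stated before the mudstone: the coal seam and the shale bed.
The chalk bed reaches the mudstone via the chalk bed → the shale bed → the mudstone.
The clay lens reaches the mudstone via the clay lens → the coal seam → the mudstone.
The conglomerate reaches the mudstone via the conglomerate → the clay lens → the coal seam → the mudstone.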